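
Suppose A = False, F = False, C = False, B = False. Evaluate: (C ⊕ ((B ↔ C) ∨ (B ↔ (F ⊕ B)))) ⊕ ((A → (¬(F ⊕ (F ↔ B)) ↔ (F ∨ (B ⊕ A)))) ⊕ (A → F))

Substituting A=False, F=False, C=False, B=False:
B ↔ C = False ↔ False = True
F ⊕ B = False ⊕ False = False
B ↔ (F ⊕ B) = False ↔ False = True
(B ↔ C) ∨ (B ↔ (F ⊕ B)) = True ∨ True = True
C ⊕ ((B ↔ C) ∨ (B ↔ (F ⊕ B))) = False ⊕ True = True
F ↔ B = False ↔ False = True
F ⊕ (F ↔ B) = False ⊕ True = True
¬(F ⊕ (F ↔ B)) = ¬True = False
B ⊕ A = False ⊕ False = False
F ∨ (B ⊕ A) = False ∨ False = False
¬(F ⊕ (F ↔ B)) ↔ (F ∨ (B ⊕ A)) = False ↔ False = True
A → (¬(F ⊕ (F ↔ B)) ↔ (F ∨ (B ⊕ A))) = False → True = True
A → F = False → False = True
(A → (¬(F ⊕ (F ↔ B)) ↔ (F ∨ (B ⊕ A)))) ⊕ (A → F) = True ⊕ True = False
(C ⊕ ((B ↔ C) ∨ (B ↔ (F ⊕ B)))) ⊕ ((A → (¬(F ⊕ (F ↔ B)) ↔ (F ∨ (B ⊕ A)))) ⊕ (A → F)) = True ⊕ False = True

True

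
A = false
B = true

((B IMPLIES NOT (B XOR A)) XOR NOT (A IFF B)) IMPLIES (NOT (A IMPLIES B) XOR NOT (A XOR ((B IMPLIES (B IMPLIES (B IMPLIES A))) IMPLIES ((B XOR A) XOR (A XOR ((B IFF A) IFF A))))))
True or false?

B XOR A = true XOR false = true
NOT (B XOR A) = NOT true = false
B IMPLIES NOT (B XOR A) = true IMPLIES false = false
A IFF B = false IFF true = false
NOT (A IFF B) = NOT false = true
(B IMPLIES NOT (B XOR A)) XOR NOT (A IFF B) = false XOR true = true
A IMPLIES B = false IMPLIES true = true
NOT (A IMPLIES B) = NOT true = false
B IMPLIES A = true IMPLIES false = false
B IMPLIES (B IMPLIES A) = true IMPLIES false = false
B IMPLIES (B IMPLIES (B IMPLIES A)) = true IMPLIES false = false
B XOR A = true XOR false = true
B IFF A = true IFF false = false
(B IFF A) IFF A = false IFF false = true
A XOR ((B IFF A) IFF A) = false XOR true = true
(B XOR A) XOR (A XOR ((B IFF A) IFF A)) = true XOR true = false
(B IMPLIES (B IMPLIES (B IMPLIES A))) IMPLIES ((B XOR A) XOR (A XOR ((B IFF A) IFF A))) = false IMPLIES false = true
A XOR ((B IMPLIES (B IMPLIES (B IMPLIES A))) IMPLIES ((B XOR A) XOR (A XOR ((B IFF A) IFF A)))) = false XOR true = true
NOT (A XOR ((B IMPLIES (B IMPLIES (B IMPLIES A))) IMPLIES ((B XOR A) XOR (A XOR ((B IFF A) IFF A))))) = NOT true = false
NOT (A IMPLIES B) XOR NOT (A XOR ((B IMPLIES (B IMPLIES (B IMPLIES A))) IMPLIES ((B XOR A) XOR (A XOR ((B IFF A) IFF A))))) = false XOR false = false
((B IMPLIES NOT (B XOR A)) XOR NOT (A IFF B)) IMPLIES (NOT (A IMPLIES B) XOR NOT (A XOR ((B IMPLIES (B IMPLIES (B IMPLIES A))) IMPLIES ((B XOR A) XOR (A XOR ((B IFF A) IFF A)))))) = true IMPLIES false = false

false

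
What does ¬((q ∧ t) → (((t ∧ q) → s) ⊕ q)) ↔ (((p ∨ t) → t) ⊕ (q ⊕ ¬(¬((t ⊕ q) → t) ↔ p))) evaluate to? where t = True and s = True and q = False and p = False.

q ∧ t = False ∧ True = False
t ∧ q = True ∧ False = False
(t ∧ q) → s = False → True = True
((t ∧ q) → s) ⊕ q = True ⊕ False = True
(q ∧ t) → (((t ∧ q) → s) ⊕ q) = False → True = True
¬((q ∧ t) → (((t ∧ q) → s) ⊕ q)) = ¬True = False
p ∨ t = False ∨ True = True
(p ∨ t) → t = True → True = True
t ⊕ q = True ⊕ False = True
(t ⊕ q) → t = True → True = True
¬((t ⊕ q) → t) = ¬True = False
¬((t ⊕ q) → t) ↔ p = False ↔ False = True
¬(¬((t ⊕ q) → t) ↔ p) = ¬True = False
q ⊕ ¬(¬((t ⊕ q) → t) ↔ p) = False ⊕ False = False
((p ∨ t) → t) ⊕ (q ⊕ ¬(¬((t ⊕ q) → t) ↔ p)) = True ⊕ False = True
¬((q ∧ t) → (((t ∧ q) → s) ⊕ q)) ↔ (((p ∨ t) → t) ⊕ (q ⊕ ¬(¬((t ⊕ q) → t) ↔ p))) = False ↔ True = False

False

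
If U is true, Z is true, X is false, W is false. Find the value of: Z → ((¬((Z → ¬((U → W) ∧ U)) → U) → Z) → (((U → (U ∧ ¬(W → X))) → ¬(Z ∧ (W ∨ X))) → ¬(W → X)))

Substituting U=T, Z=T, X=F, W=F:
U → W = T → F = F
(U → W) ∧ U = F ∧ T = F
¬((U → W) ∧ U) = ¬F = T
Z → ¬((U → W) ∧ U) = T → T = T
(Z → ¬((U → W) ∧ U)) → U = T → T = T
¬((Z → ¬((U → W) ∧ U)) → U) = ¬T = F
¬((Z → ¬((U → W) ∧ U)) → U) → Z = F → T = T
W → X = F → F = T
¬(W → X) = ¬T = F
U ∧ ¬(W → X) = T ∧ F = F
U → (U ∧ ¬(W → X)) = T → F = F
W ∨ X = F ∨ F = F
Z ∧ (W ∨ X) = T ∧ F = F
¬(Z ∧ (W ∨ X)) = ¬F = T
(U → (U ∧ ¬(W → X))) → ¬(Z ∧ (W ∨ X)) = F → T = T
W → X = F → F = T
¬(W → X) = ¬T = F
((U → (U ∧ ¬(W → X))) → ¬(Z ∧ (W ∨ X))) → ¬(W → X) = T → F = F
(¬((Z → ¬((U → W) ∧ U)) → U) → Z) → (((U → (U ∧ ¬(W → X))) → ¬(Z ∧ (W ∨ X))) → ¬(W → X)) = T → F = F
Z → ((¬((Z → ¬((U → W) ∧ U)) → U) → Z) → (((U → (U ∧ ¬(W → X))) → ¬(Z ∧ (W ∨ X))) → ¬(W → X))) = T → F = F

F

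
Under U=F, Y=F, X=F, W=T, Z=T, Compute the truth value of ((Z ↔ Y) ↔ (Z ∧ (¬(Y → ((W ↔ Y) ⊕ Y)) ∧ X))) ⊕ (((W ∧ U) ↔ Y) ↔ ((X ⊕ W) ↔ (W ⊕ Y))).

Z ↔ Y = T ↔ F = F
W ↔ Y = T ↔ F = F
(W ↔ Y) ⊕ Y = F ⊕ F = F
Y → ((W ↔ Y) ⊕ Y) = F → F = T
¬(Y → ((W ↔ Y) ⊕ Y)) = ¬T = F
¬(Y → ((W ↔ Y) ⊕ Y)) ∧ X = F ∧ F = F
Z ∧ (¬(Y → ((W ↔ Y) ⊕ Y)) ∧ X) = T ∧ F = F
(Z ↔ Y) ↔ (Z ∧ (¬(Y → ((W ↔ Y) ⊕ Y)) ∧ X)) = F ↔ F = T
W ∧ U = T ∧ F = F
(W ∧ U) ↔ Y = F ↔ F = T
X ⊕ W = F ⊕ T = T
W ⊕ Y = T ⊕ F = T
(X ⊕ W) ↔ (W ⊕ Y) = T ↔ T = T
((W ∧ U) ↔ Y) ↔ ((X ⊕ W) ↔ (W ⊕ Y)) = T ↔ T = T
((Z ↔ Y) ↔ (Z ∧ (¬(Y → ((W ↔ Y) ⊕ Y)) ∧ X))) ⊕ (((W ∧ U) ↔ Y) ↔ ((X ⊕ W) ↔ (W ⊕ Y))) = T ⊕ T = F

F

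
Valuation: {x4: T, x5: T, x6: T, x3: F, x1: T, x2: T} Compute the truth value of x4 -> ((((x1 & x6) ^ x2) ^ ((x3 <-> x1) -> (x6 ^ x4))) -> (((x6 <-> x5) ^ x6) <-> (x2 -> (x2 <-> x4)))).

F

x1 & x6 = T & T = T
(x1 & x6) ^ x2 = T ^ T = F
x3 <-> x1 = F <-> T = F
x6 ^ x4 = T ^ T = F
(x3 <-> x1) -> (x6 ^ x4) = F -> F = T
((x1 & x6) ^ x2) ^ ((x3 <-> x1) -> (x6 ^ x4)) = F ^ T = T
x6 <-> x5 = T <-> T = T
(x6 <-> x5) ^ x6 = T ^ T = F
x2 <-> x4 = T <-> T = T
x2 -> (x2 <-> x4) = T -> T = T
((x6 <-> x5) ^ x6) <-> (x2 -> (x2 <-> x4)) = F <-> T = F
(((x1 & x6) ^ x2) ^ ((x3 <-> x1) -> (x6 ^ x4))) -> (((x6 <-> x5) ^ x6) <-> (x2 -> (x2 <-> x4))) = T -> F = F
x4 -> ((((x1 & x6) ^ x2) ^ ((x3 <-> x1) -> (x6 ^ x4))) -> (((x6 <-> x5) ^ x6) <-> (x2 -> (x2 <-> x4)))) = T -> F = F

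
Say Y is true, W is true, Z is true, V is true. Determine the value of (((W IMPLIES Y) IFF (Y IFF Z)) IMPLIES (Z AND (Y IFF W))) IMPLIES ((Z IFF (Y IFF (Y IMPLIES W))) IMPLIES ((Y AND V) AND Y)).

W IMPLIES Y = T IMPLIES T = T
Y IFF Z = T IFF T = T
(W IMPLIES Y) IFF (Y IFF Z) = T IFF T = T
Y IFF W = T IFF T = T
Z AND (Y IFF W) = T AND T = T
((W IMPLIES Y) IFF (Y IFF Z)) IMPLIES (Z AND (Y IFF W)) = T IMPLIES T = T
Y IMPLIES W = T IMPLIES T = T
Y IFF (Y IMPLIES W) = T IFF T = T
Z IFF (Y IFF (Y IMPLIES W)) = T IFF T = T
Y AND V = T AND T = T
(Y AND V) AND Y = T AND T = T
(Z IFF (Y IFF (Y IMPLIES W))) IMPLIES ((Y AND V) AND Y) = T IMPLIES T = T
(((W IMPLIES Y) IFF (Y IFF Z)) IMPLIES (Z AND (Y IFF W))) IMPLIES ((Z IFF (Y IFF (Y IMPLIES W))) IMPLIES ((Y AND V) AND Y)) = T IMPLIES T = T

T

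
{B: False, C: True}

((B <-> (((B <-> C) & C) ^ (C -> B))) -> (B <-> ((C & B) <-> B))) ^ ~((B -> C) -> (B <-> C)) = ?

B <-> C = False <-> True = False
(B <-> C) & C = False & True = False
C -> B = True -> False = False
((B <-> C) & C) ^ (C -> B) = False ^ False = False
B <-> (((B <-> C) & C) ^ (C -> B)) = False <-> False = True
C & B = True & False = False
(C & B) <-> B = False <-> False = True
B <-> ((C & B) <-> B) = False <-> True = False
(B <-> (((B <-> C) & C) ^ (C -> B))) -> (B <-> ((C & B) <-> B)) = True -> False = False
B -> C = False -> True = True
B <-> C = False <-> True = False
(B -> C) -> (B <-> C) = True -> False = False
~((B -> C) -> (B <-> C)) = ~False = True
((B <-> (((B <-> C) & C) ^ (C -> B))) -> (B <-> ((C & B) <-> B))) ^ ~((B -> C) -> (B <-> C)) = False ^ True = True

True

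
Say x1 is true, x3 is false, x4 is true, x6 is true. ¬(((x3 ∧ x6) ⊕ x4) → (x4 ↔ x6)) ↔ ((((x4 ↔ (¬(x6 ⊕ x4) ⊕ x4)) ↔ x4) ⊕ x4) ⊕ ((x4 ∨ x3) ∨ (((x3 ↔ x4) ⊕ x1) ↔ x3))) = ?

Substituting x1=True, x3=False, x4=True, x6=True:
x3 ∧ x6 = False ∧ True = False
(x3 ∧ x6) ⊕ x4 = False ⊕ True = True
x4 ↔ x6 = True ↔ True = True
((x3 ∧ x6) ⊕ x4) → (x4 ↔ x6) = True → True = True
¬(((x3 ∧ x6) ⊕ x4) → (x4 ↔ x6)) = ¬True = False
x6 ⊕ x4 = True ⊕ True = False
¬(x6 ⊕ x4) = ¬False = True
¬(x6 ⊕ x4) ⊕ x4 = True ⊕ True = False
x4 ↔ (¬(x6 ⊕ x4) ⊕ x4) = True ↔ False = False
(x4 ↔ (¬(x6 ⊕ x4) ⊕ x4)) ↔ x4 = False ↔ True = False
((x4 ↔ (¬(x6 ⊕ x4) ⊕ x4)) ↔ x4) ⊕ x4 = False ⊕ True = True
x4 ∨ x3 = True ∨ False = True
x3 ↔ x4 = False ↔ True = False
(x3 ↔ x4) ⊕ x1 = False ⊕ True = True
((x3 ↔ x4) ⊕ x1) ↔ x3 = True ↔ False = False
(x4 ∨ x3) ∨ (((x3 ↔ x4) ⊕ x1) ↔ x3) = True ∨ False = True
(((x4 ↔ (¬(x6 ⊕ x4) ⊕ x4)) ↔ x4) ⊕ x4) ⊕ ((x4 ∨ x3) ∨ (((x3 ↔ x4) ⊕ x1) ↔ x3)) = True ⊕ True = False
¬(((x3 ∧ x6) ⊕ x4) → (x4 ↔ x6)) ↔ ((((x4 ↔ (¬(x6 ⊕ x4) ⊕ x4)) ↔ x4) ⊕ x4) ⊕ ((x4 ∨ x3) ∨ (((x3 ↔ x4) ⊕ x1) ↔ x3))) = False ↔ False = True

True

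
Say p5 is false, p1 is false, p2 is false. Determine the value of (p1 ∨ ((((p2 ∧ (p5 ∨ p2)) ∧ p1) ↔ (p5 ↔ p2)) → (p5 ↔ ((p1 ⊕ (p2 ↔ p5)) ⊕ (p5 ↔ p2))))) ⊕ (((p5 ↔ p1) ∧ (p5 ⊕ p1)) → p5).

F

Substituting p5=F, p1=F, p2=F:
p5 ∨ p2 = F ∨ F = F
p2 ∧ (p5 ∨ p2) = F ∧ F = F
(p2 ∧ (p5 ∨ p2)) ∧ p1 = F ∧ F = F
p5 ↔ p2 = F ↔ F = T
((p2 ∧ (p5 ∨ p2)) ∧ p1) ↔ (p5 ↔ p2) = F ↔ T = F
p2 ↔ p5 = F ↔ F = T
p1 ⊕ (p2 ↔ p5) = F ⊕ T = T
p5 ↔ p2 = F ↔ F = T
(p1 ⊕ (p2 ↔ p5)) ⊕ (p5 ↔ p2) = T ⊕ T = F
p5 ↔ ((p1 ⊕ (p2 ↔ p5)) ⊕ (p5 ↔ p2)) = F ↔ F = T
(((p2 ∧ (p5 ∨ p2)) ∧ p1) ↔ (p5 ↔ p2)) → (p5 ↔ ((p1 ⊕ (p2 ↔ p5)) ⊕ (p5 ↔ p2))) = F → T = T
p1 ∨ ((((p2 ∧ (p5 ∨ p2)) ∧ p1) ↔ (p5 ↔ p2)) → (p5 ↔ ((p1 ⊕ (p2 ↔ p5)) ⊕ (p5 ↔ p2)))) = F ∨ T = T
p5 ↔ p1 = F ↔ F = T
p5 ⊕ p1 = F ⊕ F = F
(p5 ↔ p1) ∧ (p5 ⊕ p1) = T ∧ F = F
((p5 ↔ p1) ∧ (p5 ⊕ p1)) → p5 = F → F = T
(p1 ∨ ((((p2 ∧ (p5 ∨ p2)) ∧ p1) ↔ (p5 ↔ p2)) → (p5 ↔ ((p1 ⊕ (p2 ↔ p5)) ⊕ (p5 ↔ p2))))) ⊕ (((p5 ↔ p1) ∧ (p5 ⊕ p1)) → p5) = T ⊕ T = F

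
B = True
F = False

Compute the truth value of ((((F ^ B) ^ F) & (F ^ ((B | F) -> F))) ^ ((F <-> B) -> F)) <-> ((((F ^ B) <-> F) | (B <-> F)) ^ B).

Substituting B=True, F=False:
F ^ B = False ^ True = True
(F ^ B) ^ F = True ^ False = True
B | F = True | False = True
(B | F) -> F = True -> False = False
F ^ ((B | F) -> F) = False ^ False = False
((F ^ B) ^ F) & (F ^ ((B | F) -> F)) = True & False = False
F <-> B = False <-> True = False
(F <-> B) -> F = False -> False = True
(((F ^ B) ^ F) & (F ^ ((B | F) -> F))) ^ ((F <-> B) -> F) = False ^ True = True
F ^ B = False ^ True = True
(F ^ B) <-> F = True <-> False = False
B <-> F = True <-> False = False
((F ^ B) <-> F) | (B <-> F) = False | False = False
(((F ^ B) <-> F) | (B <-> F)) ^ B = False ^ True = True
((((F ^ B) ^ F) & (F ^ ((B | F) -> F))) ^ ((F <-> B) -> F)) <-> ((((F ^ B) <-> F) | (B <-> F)) ^ B) = True <-> True = True

True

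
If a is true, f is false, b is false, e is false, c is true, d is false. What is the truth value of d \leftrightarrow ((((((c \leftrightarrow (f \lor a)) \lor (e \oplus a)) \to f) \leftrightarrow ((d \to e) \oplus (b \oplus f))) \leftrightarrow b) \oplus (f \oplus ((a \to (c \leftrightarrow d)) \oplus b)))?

f \lor a = F \lor T = T
c \leftrightarrow (f \lor a) = T \leftrightarrow T = T
e \oplus a = F \oplus T = T
(c \leftrightarrow (f \lor a)) \lor (e \oplus a) = T \lor T = T
((c \leftrightarrow (f \lor a)) \lor (e \oplus a)) \to f = T \to F = F
d \to e = F \to F = T
b \oplus f = F \oplus F = F
(d \to e) \oplus (b \oplus f) = T \oplus F = T
(((c \leftrightarrow (f \lor a)) \lor (e \oplus a)) \to f) \leftrightarrow ((d \to e) \oplus (b \oplus f)) = F \leftrightarrow T = F
((((c \leftrightarrow (f \lor a)) \lor (e \oplus a)) \to f) \leftrightarrow ((d \to e) \oplus (b \oplus f))) \leftrightarrow b = F \leftrightarrow F = T
c \leftrightarrow d = T \leftrightarrow F = F
a \to (c \leftrightarrow d) = T \to F = F
(a \to (c \leftrightarrow d)) \oplus b = F \oplus F = F
f \oplus ((a \to (c \leftrightarrow d)) \oplus b) = F \oplus F = F
(((((c \leftrightarrow (f \lor a)) \lor (e \oplus a)) \to f) \leftrightarrow ((d \to e) \oplus (b \oplus f))) \leftrightarrow b) \oplus (f \oplus ((a \to (c \leftrightarrow d)) \oplus b)) = T \oplus F = T
d \leftrightarrow ((((((c \leftrightarrow (f \lor a)) \lor (e \oplus a)) \to f) \leftrightarrow ((d \to e) \oplus (b \oplus f))) \leftrightarrow b) \oplus (f \oplus ((a \to (c \leftrightarrow d)) \oplus b))) = F \leftrightarrow T = F

F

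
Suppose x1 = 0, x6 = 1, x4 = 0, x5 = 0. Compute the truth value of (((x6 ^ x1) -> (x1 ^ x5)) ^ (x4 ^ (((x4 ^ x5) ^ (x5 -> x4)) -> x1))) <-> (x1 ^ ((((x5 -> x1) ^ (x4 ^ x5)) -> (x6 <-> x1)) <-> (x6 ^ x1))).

1

x6 ^ x1 = 1 ^ 0 = 1
x1 ^ x5 = 0 ^ 0 = 0
(x6 ^ x1) -> (x1 ^ x5) = 1 -> 0 = 0
x4 ^ x5 = 0 ^ 0 = 0
x5 -> x4 = 0 -> 0 = 1
(x4 ^ x5) ^ (x5 -> x4) = 0 ^ 1 = 1
((x4 ^ x5) ^ (x5 -> x4)) -> x1 = 1 -> 0 = 0
x4 ^ (((x4 ^ x5) ^ (x5 -> x4)) -> x1) = 0 ^ 0 = 0
((x6 ^ x1) -> (x1 ^ x5)) ^ (x4 ^ (((x4 ^ x5) ^ (x5 -> x4)) -> x1)) = 0 ^ 0 = 0
x5 -> x1 = 0 -> 0 = 1
x4 ^ x5 = 0 ^ 0 = 0
(x5 -> x1) ^ (x4 ^ x5) = 1 ^ 0 = 1
x6 <-> x1 = 1 <-> 0 = 0
((x5 -> x1) ^ (x4 ^ x5)) -> (x6 <-> x1) = 1 -> 0 = 0
x6 ^ x1 = 1 ^ 0 = 1
(((x5 -> x1) ^ (x4 ^ x5)) -> (x6 <-> x1)) <-> (x6 ^ x1) = 0 <-> 1 = 0
x1 ^ ((((x5 -> x1) ^ (x4 ^ x5)) -> (x6 <-> x1)) <-> (x6 ^ x1)) = 0 ^ 0 = 0
(((x6 ^ x1) -> (x1 ^ x5)) ^ (x4 ^ (((x4 ^ x5) ^ (x5 -> x4)) -> x1))) <-> (x1 ^ ((((x5 -> x1) ^ (x4 ^ x5)) -> (x6 <-> x1)) <-> (x6 ^ x1))) = 0 <-> 0 = 1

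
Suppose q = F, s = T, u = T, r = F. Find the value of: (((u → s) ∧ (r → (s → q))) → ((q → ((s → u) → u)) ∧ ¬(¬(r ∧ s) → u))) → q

T

u → s = T → T = T
s → q = T → F = F
r → (s → q) = F → F = T
(u → s) ∧ (r → (s → q)) = T ∧ T = T
s → u = T → T = T
(s → u) → u = T → T = T
q → ((s → u) → u) = F → T = T
r ∧ s = F ∧ T = F
¬(r ∧ s) = ¬F = T
¬(r ∧ s) → u = T → T = T
¬(¬(r ∧ s) → u) = ¬T = F
(q → ((s → u) → u)) ∧ ¬(¬(r ∧ s) → u) = T ∧ F = F
((u → s) ∧ (r → (s → q))) → ((q → ((s → u) → u)) ∧ ¬(¬(r ∧ s) → u)) = T → F = F
(((u → s) ∧ (r → (s → q))) → ((q → ((s → u) → u)) ∧ ¬(¬(r ∧ s) → u))) → q = F → F = T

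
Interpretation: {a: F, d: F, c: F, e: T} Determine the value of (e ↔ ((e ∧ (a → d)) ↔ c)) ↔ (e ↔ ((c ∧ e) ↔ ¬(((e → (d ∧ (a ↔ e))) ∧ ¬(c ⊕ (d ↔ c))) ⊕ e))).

F

a → d = F → F = T
e ∧ (a → d) = T ∧ T = T
(e ∧ (a → d)) ↔ c = T ↔ F = F
e ↔ ((e ∧ (a → d)) ↔ c) = T ↔ F = F
c ∧ e = F ∧ T = F
a ↔ e = F ↔ T = F
d ∧ (a ↔ e) = F ∧ F = F
e → (d ∧ (a ↔ e)) = T → F = F
d ↔ c = F ↔ F = T
c ⊕ (d ↔ c) = F ⊕ T = T
¬(c ⊕ (d ↔ c)) = ¬T = F
(e → (d ∧ (a ↔ e))) ∧ ¬(c ⊕ (d ↔ c)) = F ∧ F = F
((e → (d ∧ (a ↔ e))) ∧ ¬(c ⊕ (d ↔ c))) ⊕ e = F ⊕ T = T
¬(((e → (d ∧ (a ↔ e))) ∧ ¬(c ⊕ (d ↔ c))) ⊕ e) = ¬T = F
(c ∧ e) ↔ ¬(((e → (d ∧ (a ↔ e))) ∧ ¬(c ⊕ (d ↔ c))) ⊕ e) = F ↔ F = T
e ↔ ((c ∧ e) ↔ ¬(((e → (d ∧ (a ↔ e))) ∧ ¬(c ⊕ (d ↔ c))) ⊕ e)) = T ↔ T = T
(e ↔ ((e ∧ (a → d)) ↔ c)) ↔ (e ↔ ((c ∧ e) ↔ ¬(((e → (d ∧ (a ↔ e))) ∧ ¬(c ⊕ (d ↔ c))) ⊕ e))) = F ↔ T = F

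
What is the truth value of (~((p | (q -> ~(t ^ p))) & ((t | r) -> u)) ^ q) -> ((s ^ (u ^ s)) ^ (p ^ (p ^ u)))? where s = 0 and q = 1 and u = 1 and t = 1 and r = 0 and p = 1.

t ^ p = 1 ^ 1 = 0
~(t ^ p) = ~0 = 1
q -> ~(t ^ p) = 1 -> 1 = 1
p | (q -> ~(t ^ p)) = 1 | 1 = 1
t | r = 1 | 0 = 1
(t | r) -> u = 1 -> 1 = 1
(p | (q -> ~(t ^ p))) & ((t | r) -> u) = 1 & 1 = 1
~((p | (q -> ~(t ^ p))) & ((t | r) -> u)) = ~1 = 0
~((p | (q -> ~(t ^ p))) & ((t | r) -> u)) ^ q = 0 ^ 1 = 1
u ^ s = 1 ^ 0 = 1
s ^ (u ^ s) = 0 ^ 1 = 1
p ^ u = 1 ^ 1 = 0
p ^ (p ^ u) = 1 ^ 0 = 1
(s ^ (u ^ s)) ^ (p ^ (p ^ u)) = 1 ^ 1 = 0
(~((p | (q -> ~(t ^ p))) & ((t | r) -> u)) ^ q) -> ((s ^ (u ^ s)) ^ (p ^ (p ^ u))) = 1 -> 0 = 0

0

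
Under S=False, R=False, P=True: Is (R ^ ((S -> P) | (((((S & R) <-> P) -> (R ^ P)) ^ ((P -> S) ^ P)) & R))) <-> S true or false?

False

S -> P = False -> True = True
S & R = False & False = False
(S & R) <-> P = False <-> True = False
R ^ P = False ^ True = True
((S & R) <-> P) -> (R ^ P) = False -> True = True
P -> S = True -> False = False
(P -> S) ^ P = False ^ True = True
(((S & R) <-> P) -> (R ^ P)) ^ ((P -> S) ^ P) = True ^ True = False
((((S & R) <-> P) -> (R ^ P)) ^ ((P -> S) ^ P)) & R = False & False = False
(S -> P) | (((((S & R) <-> P) -> (R ^ P)) ^ ((P -> S) ^ P)) & R) = True | False = True
R ^ ((S -> P) | (((((S & R) <-> P) -> (R ^ P)) ^ ((P -> S) ^ P)) & R)) = False ^ True = True
(R ^ ((S -> P) | (((((S & R) <-> P) -> (R ^ P)) ^ ((P -> S) ^ P)) & R))) <-> S = True <-> False = False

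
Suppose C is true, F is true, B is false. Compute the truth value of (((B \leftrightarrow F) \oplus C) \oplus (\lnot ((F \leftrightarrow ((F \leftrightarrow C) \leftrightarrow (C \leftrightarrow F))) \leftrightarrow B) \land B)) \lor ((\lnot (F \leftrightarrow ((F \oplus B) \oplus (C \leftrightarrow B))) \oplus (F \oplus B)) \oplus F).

\text{True}

B \leftrightarrow F = \text{False} \leftrightarrow \text{True} = \text{False}
(B \leftrightarrow F) \oplus C = \text{False} \oplus \text{True} = \text{True}
F \leftrightarrow C = \text{True} \leftrightarrow \text{True} = \text{True}
C \leftrightarrow F = \text{True} \leftrightarrow \text{True} = \text{True}
(F \leftrightarrow C) \leftrightarrow (C \leftrightarrow F) = \text{True} \leftrightarrow \text{True} = \text{True}
F \leftrightarrow ((F \leftrightarrow C) \leftrightarrow (C \leftrightarrow F)) = \text{True} \leftrightarrow \text{True} = \text{True}
(F \leftrightarrow ((F \leftrightarrow C) \leftrightarrow (C \leftrightarrow F))) \leftrightarrow B = \text{True} \leftrightarrow \text{False} = \text{False}
\lnot ((F \leftrightarrow ((F \leftrightarrow C) \leftrightarrow (C \leftrightarrow F))) \leftrightarrow B) = \lnot \text{False} = \text{True}
\lnot ((F \leftrightarrow ((F \leftrightarrow C) \leftrightarrow (C \leftrightarrow F))) \leftrightarrow B) \land B = \text{True} \land \text{False} = \text{False}
((B \leftrightarrow F) \oplus C) \oplus (\lnot ((F \leftrightarrow ((F \leftrightarrow C) \leftrightarrow (C \leftrightarrow F))) \leftrightarrow B) \land B) = \text{True} \oplus \text{False} = \text{True}
F \oplus B = \text{True} \oplus \text{False} = \text{True}
C \leftrightarrow B = \text{True} \leftrightarrow \text{False} = \text{False}
(F \oplus B) \oplus (C \leftrightarrow B) = \text{True} \oplus \text{False} = \text{True}
F \leftrightarrow ((F \oplus B) \oplus (C \leftrightarrow B)) = \text{True} \leftrightarrow \text{True} = \text{True}
\lnot (F \leftrightarrow ((F \oplus B) \oplus (C \leftrightarrow B))) = \lnot \text{True} = \text{False}
F \oplus B = \text{True} \oplus \text{False} = \text{True}
\lnot (F \leftrightarrow ((F \oplus B) \oplus (C \leftrightarrow B))) \oplus (F \oplus B) = \text{False} \oplus \text{True} = \text{True}
(\lnot (F \leftrightarrow ((F \oplus B) \oplus (C \leftrightarrow B))) \oplus (F \oplus B)) \oplus F = \text{True} \oplus \text{True} = \text{False}
(((B \leftrightarrow F) \oplus C) \oplus (\lnot ((F \leftrightarrow ((F \leftrightarrow C) \leftrightarrow (C \leftrightarrow F))) \leftrightarrow B) \land B)) \lor ((\lnot (F \leftrightarrow ((F \oplus B) \oplus (C \leftrightarrow B))) \oplus (F \oplus B)) \oplus F) = \text{True} \lor \text{False} = \text{True}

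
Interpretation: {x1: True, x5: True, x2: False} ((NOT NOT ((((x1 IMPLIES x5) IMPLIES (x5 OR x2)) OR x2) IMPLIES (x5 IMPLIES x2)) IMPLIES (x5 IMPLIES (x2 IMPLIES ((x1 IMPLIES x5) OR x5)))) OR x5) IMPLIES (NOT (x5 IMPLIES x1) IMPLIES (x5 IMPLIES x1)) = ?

x1 IMPLIES x5 = True IMPLIES True = True
x5 OR x2 = True OR False = True
(x1 IMPLIES x5) IMPLIES (x5 OR x2) = True IMPLIES True = True
((x1 IMPLIES x5) IMPLIES (x5 OR x2)) OR x2 = True OR False = True
x5 IMPLIES x2 = True IMPLIES False = False
(((x1 IMPLIES x5) IMPLIES (x5 OR x2)) OR x2) IMPLIES (x5 IMPLIES x2) = True IMPLIES False = False
NOT ((((x1 IMPLIES x5) IMPLIES (x5 OR x2)) OR x2) IMPLIES (x5 IMPLIES x2)) = NOT False = True
NOT NOT ((((x1 IMPLIES x5) IMPLIES (x5 OR x2)) OR x2) IMPLIES (x5 IMPLIES x2)) = NOT True = False
x1 IMPLIES x5 = True IMPLIES True = True
(x1 IMPLIES x5) OR x5 = True OR True = True
x2 IMPLIES ((x1 IMPLIES x5) OR x5) = False IMPLIES True = True
x5 IMPLIES (x2 IMPLIES ((x1 IMPLIES x5) OR x5)) = True IMPLIES True = True
NOT NOT ((((x1 IMPLIES x5) IMPLIES (x5 OR x2)) OR x2) IMPLIES (x5 IMPLIES x2)) IMPLIES (x5 IMPLIES (x2 IMPLIES ((x1 IMPLIES x5) OR x5))) = False IMPLIES True = True
(NOT NOT ((((x1 IMPLIES x5) IMPLIES (x5 OR x2)) OR x2) IMPLIES (x5 IMPLIES x2)) IMPLIES (x5 IMPLIES (x2 IMPLIES ((x1 IMPLIES x5) OR x5)))) OR x5 = True OR True = True
x5 IMPLIES x1 = True IMPLIES True = True
NOT (x5 IMPLIES x1) = NOT True = False
x5 IMPLIES x1 = True IMPLIES True = True
NOT (x5 IMPLIES x1) IMPLIES (x5 IMPLIES x1) = False IMPLIES True = True
((NOT NOT ((((x1 IMPLIES x5) IMPLIES (x5 OR x2)) OR x2) IMPLIES (x5 IMPLIES x2)) IMPLIES (x5 IMPLIES (x2 IMPLIES ((x1 IMPLIES x5) OR x5)))) OR x5) IMPLIES (NOT (x5 IMPLIES x1) IMPLIES (x5 IMPLIES x1)) = True IMPLIES True = True

True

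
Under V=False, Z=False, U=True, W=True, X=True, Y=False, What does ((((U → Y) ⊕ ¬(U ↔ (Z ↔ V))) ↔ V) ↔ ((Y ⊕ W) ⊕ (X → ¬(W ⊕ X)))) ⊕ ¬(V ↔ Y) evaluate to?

False

Substituting V=False, Z=False, U=True, W=True, X=True, Y=False:
U → Y = True → False = False
Z ↔ V = False ↔ False = True
U ↔ (Z ↔ V) = True ↔ True = True
¬(U ↔ (Z ↔ V)) = ¬True = False
(U → Y) ⊕ ¬(U ↔ (Z ↔ V)) = False ⊕ False = False
((U → Y) ⊕ ¬(U ↔ (Z ↔ V))) ↔ V = False ↔ False = True
Y ⊕ W = False ⊕ True = True
W ⊕ X = True ⊕ True = False
¬(W ⊕ X) = ¬False = True
X → ¬(W ⊕ X) = True → True = True
(Y ⊕ W) ⊕ (X → ¬(W ⊕ X)) = True ⊕ True = False
(((U → Y) ⊕ ¬(U ↔ (Z ↔ V))) ↔ V) ↔ ((Y ⊕ W) ⊕ (X → ¬(W ⊕ X))) = True ↔ False = False
V ↔ Y = False ↔ False = True
¬(V ↔ Y) = ¬True = False
((((U → Y) ⊕ ¬(U ↔ (Z ↔ V))) ↔ V) ↔ ((Y ⊕ W) ⊕ (X → ¬(W ⊕ X)))) ⊕ ¬(V ↔ Y) = False ⊕ False = False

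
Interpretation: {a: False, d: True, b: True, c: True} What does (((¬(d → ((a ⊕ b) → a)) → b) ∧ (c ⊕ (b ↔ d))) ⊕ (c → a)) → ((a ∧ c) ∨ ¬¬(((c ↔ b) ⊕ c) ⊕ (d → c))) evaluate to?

a ⊕ b = False ⊕ True = True
(a ⊕ b) → a = True → False = False
d → ((a ⊕ b) → a) = True → False = False
¬(d → ((a ⊕ b) → a)) = ¬False = True
¬(d → ((a ⊕ b) → a)) → b = True → True = True
b ↔ d = True ↔ True = True
c ⊕ (b ↔ d) = True ⊕ True = False
(¬(d → ((a ⊕ b) → a)) → b) ∧ (c ⊕ (b ↔ d)) = True ∧ False = False
c → a = True → False = False
((¬(d → ((a ⊕ b) → a)) → b) ∧ (c ⊕ (b ↔ d))) ⊕ (c → a) = False ⊕ False = False
a ∧ c = False ∧ True = False
c ↔ b = True ↔ True = True
(c ↔ b) ⊕ c = True ⊕ True = False
d → c = True → True = True
((c ↔ b) ⊕ c) ⊕ (d → c) = False ⊕ True = True
¬(((c ↔ b) ⊕ c) ⊕ (d → c)) = ¬True = False
¬¬(((c ↔ b) ⊕ c) ⊕ (d → c)) = ¬False = True
(a ∧ c) ∨ ¬¬(((c ↔ b) ⊕ c) ⊕ (d → c)) = False ∨ True = True
(((¬(d → ((a ⊕ b) → a)) → b) ∧ (c ⊕ (b ↔ d))) ⊕ (c → a)) → ((a ∧ c) ∨ ¬¬(((c ↔ b) ⊕ c) ⊕ (d → c))) = False → True = True

True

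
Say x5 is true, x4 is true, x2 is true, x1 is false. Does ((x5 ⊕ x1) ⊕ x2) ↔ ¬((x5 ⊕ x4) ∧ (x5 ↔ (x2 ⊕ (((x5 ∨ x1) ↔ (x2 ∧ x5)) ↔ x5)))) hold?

x5 ⊕ x1 = True ⊕ False = True
(x5 ⊕ x1) ⊕ x2 = True ⊕ True = False
x5 ⊕ x4 = True ⊕ True = False
x5 ∨ x1 = True ∨ False = True
x2 ∧ x5 = True ∧ True = True
(x5 ∨ x1) ↔ (x2 ∧ x5) = True ↔ True = True
((x5 ∨ x1) ↔ (x2 ∧ x5)) ↔ x5 = True ↔ True = True
x2 ⊕ (((x5 ∨ x1) ↔ (x2 ∧ x5)) ↔ x5) = True ⊕ True = False
x5 ↔ (x2 ⊕ (((x5 ∨ x1) ↔ (x2 ∧ x5)) ↔ x5)) = True ↔ False = False
(x5 ⊕ x4) ∧ (x5 ↔ (x2 ⊕ (((x5 ∨ x1) ↔ (x2 ∧ x5)) ↔ x5))) = False ∧ False = False
¬((x5 ⊕ x4) ∧ (x5 ↔ (x2 ⊕ (((x5 ∨ x1) ↔ (x2 ∧ x5)) ↔ x5)))) = ¬False = True
((x5 ⊕ x1) ⊕ x2) ↔ ¬((x5 ⊕ x4) ∧ (x5 ↔ (x2 ⊕ (((x5 ∨ x1) ↔ (x2 ∧ x5)) ↔ x5)))) = False ↔ True = False

False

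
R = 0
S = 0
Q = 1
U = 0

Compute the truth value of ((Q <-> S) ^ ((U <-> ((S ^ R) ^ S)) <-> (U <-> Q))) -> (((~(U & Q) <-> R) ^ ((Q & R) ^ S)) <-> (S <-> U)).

1

Q <-> S = 1 <-> 0 = 0
S ^ R = 0 ^ 0 = 0
(S ^ R) ^ S = 0 ^ 0 = 0
U <-> ((S ^ R) ^ S) = 0 <-> 0 = 1
U <-> Q = 0 <-> 1 = 0
(U <-> ((S ^ R) ^ S)) <-> (U <-> Q) = 1 <-> 0 = 0
(Q <-> S) ^ ((U <-> ((S ^ R) ^ S)) <-> (U <-> Q)) = 0 ^ 0 = 0
U & Q = 0 & 1 = 0
~(U & Q) = ~0 = 1
~(U & Q) <-> R = 1 <-> 0 = 0
Q & R = 1 & 0 = 0
(Q & R) ^ S = 0 ^ 0 = 0
(~(U & Q) <-> R) ^ ((Q & R) ^ S) = 0 ^ 0 = 0
S <-> U = 0 <-> 0 = 1
((~(U & Q) <-> R) ^ ((Q & R) ^ S)) <-> (S <-> U) = 0 <-> 1 = 0
((Q <-> S) ^ ((U <-> ((S ^ R) ^ S)) <-> (U <-> Q))) -> (((~(U & Q) <-> R) ^ ((Q & R) ^ S)) <-> (S <-> U)) = 0 -> 0 = 1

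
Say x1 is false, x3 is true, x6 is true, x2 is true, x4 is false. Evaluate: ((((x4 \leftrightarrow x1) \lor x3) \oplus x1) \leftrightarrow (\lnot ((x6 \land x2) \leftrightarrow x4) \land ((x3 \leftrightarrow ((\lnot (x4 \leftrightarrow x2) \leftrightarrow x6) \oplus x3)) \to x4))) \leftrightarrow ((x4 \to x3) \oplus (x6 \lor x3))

x4 \leftrightarrow x1 = F \leftrightarrow F = T
(x4 \leftrightarrow x1) \lor x3 = T \lor T = T
((x4 \leftrightarrow x1) \lor x3) \oplus x1 = T \oplus F = T
x6 \land x2 = T \land T = T
(x6 \land x2) \leftrightarrow x4 = T \leftrightarrow F = F
\lnot ((x6 \land x2) \leftrightarrow x4) = \lnot F = T
x4 \leftrightarrow x2 = F \leftrightarrow T = F
\lnot (x4 \leftrightarrow x2) = \lnot F = T
\lnot (x4 \leftrightarrow x2) \leftrightarrow x6 = T \leftrightarrow T = T
(\lnot (x4 \leftrightarrow x2) \leftrightarrow x6) \oplus x3 = T \oplus T = F
x3 \leftrightarrow ((\lnot (x4 \leftrightarrow x2) \leftrightarrow x6) \oplus x3) = T \leftrightarrow F = F
(x3 \leftrightarrow ((\lnot (x4 \leftrightarrow x2) \leftrightarrow x6) \oplus x3)) \to x4 = F \to F = T
\lnot ((x6 \land x2) \leftrightarrow x4) \land ((x3 \leftrightarrow ((\lnot (x4 \leftrightarrow x2) \leftrightarrow x6) \oplus x3)) \to x4) = T \land T = T
(((x4 \leftrightarrow x1) \lor x3) \oplus x1) \leftrightarrow (\lnot ((x6 \land x2) \leftrightarrow x4) \land ((x3 \leftrightarrow ((\lnot (x4 \leftrightarrow x2) \leftrightarrow x6) \oplus x3)) \to x4)) = T \leftrightarrow T = T
x4 \to x3 = F \to T = T
x6 \lor x3 = T \lor T = T
(x4 \to x3) \oplus (x6 \lor x3) = T \oplus T = F
((((x4 \leftrightarrow x1) \lor x3) \oplus x1) \leftrightarrow (\lnot ((x6 \land x2) \leftrightarrow x4) \land ((x3 \leftrightarrow ((\lnot (x4 \leftrightarrow x2) \leftrightarrow x6) \oplus x3)) \to x4))) \leftrightarrow ((x4 \to x3) \oplus (x6 \lor x3)) = T \leftrightarrow F = F

F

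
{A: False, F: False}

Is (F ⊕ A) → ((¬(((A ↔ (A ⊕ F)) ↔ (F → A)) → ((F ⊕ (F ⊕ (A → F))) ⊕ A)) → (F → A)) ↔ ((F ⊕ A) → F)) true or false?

True

F ⊕ A = False ⊕ False = False
A ⊕ F = False ⊕ False = False
A ↔ (A ⊕ F) = False ↔ False = True
F → A = False → False = True
(A ↔ (A ⊕ F)) ↔ (F → A) = True ↔ True = True
A → F = False → False = True
F ⊕ (A → F) = False ⊕ True = True
F ⊕ (F ⊕ (A → F)) = False ⊕ True = True
(F ⊕ (F ⊕ (A → F))) ⊕ A = True ⊕ False = True
((A ↔ (A ⊕ F)) ↔ (F → A)) → ((F ⊕ (F ⊕ (A → F))) ⊕ A) = True → True = True
¬(((A ↔ (A ⊕ F)) ↔ (F → A)) → ((F ⊕ (F ⊕ (A → F))) ⊕ A)) = ¬True = False
F → A = False → False = True
¬(((A ↔ (A ⊕ F)) ↔ (F → A)) → ((F ⊕ (F ⊕ (A → F))) ⊕ A)) → (F → A) = False → True = True
F ⊕ A = False ⊕ False = False
(F ⊕ A) → F = False → False = True
(¬(((A ↔ (A ⊕ F)) ↔ (F → A)) → ((F ⊕ (F ⊕ (A → F))) ⊕ A)) → (F → A)) ↔ ((F ⊕ A) → F) = True ↔ True = True
(F ⊕ A) → ((¬(((A ↔ (A ⊕ F)) ↔ (F → A)) → ((F ⊕ (F ⊕ (A → F))) ⊕ A)) → (F → A)) ↔ ((F ⊕ A) → F)) = False → True = True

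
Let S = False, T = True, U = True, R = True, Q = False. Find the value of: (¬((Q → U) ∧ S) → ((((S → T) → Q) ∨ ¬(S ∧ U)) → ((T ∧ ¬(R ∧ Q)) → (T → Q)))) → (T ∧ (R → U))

True

Q → U = False → True = True
(Q → U) ∧ S = True ∧ False = False
¬((Q → U) ∧ S) = ¬False = True
S → T = False → True = True
(S → T) → Q = True → False = False
S ∧ U = False ∧ True = False
¬(S ∧ U) = ¬False = True
((S → T) → Q) ∨ ¬(S ∧ U) = False ∨ True = True
R ∧ Q = True ∧ False = False
¬(R ∧ Q) = ¬False = True
T ∧ ¬(R ∧ Q) = True ∧ True = True
T → Q = True → False = False
(T ∧ ¬(R ∧ Q)) → (T → Q) = True → False = False
(((S → T) → Q) ∨ ¬(S ∧ U)) → ((T ∧ ¬(R ∧ Q)) → (T → Q)) = True → False = False
¬((Q → U) ∧ S) → ((((S → T) → Q) ∨ ¬(S ∧ U)) → ((T ∧ ¬(R ∧ Q)) → (T → Q))) = True → False = False
R → U = True → True = True
T ∧ (R → U) = True ∧ True = True
(¬((Q → U) ∧ S) → ((((S → T) → Q) ∨ ¬(S ∧ U)) → ((T ∧ ¬(R ∧ Q)) → (T → Q)))) → (T ∧ (R → U)) = False → True = True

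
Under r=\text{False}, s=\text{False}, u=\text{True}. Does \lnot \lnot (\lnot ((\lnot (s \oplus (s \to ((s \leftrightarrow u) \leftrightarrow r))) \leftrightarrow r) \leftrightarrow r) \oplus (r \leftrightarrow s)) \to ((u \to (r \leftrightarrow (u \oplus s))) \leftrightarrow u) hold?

s \leftrightarrow u = \text{False} \leftrightarrow \text{True} = \text{False}
(s \leftrightarrow u) \leftrightarrow r = \text{False} \leftrightarrow \text{False} = \text{True}
s \to ((s \leftrightarrow u) \leftrightarrow r) = \text{False} \to \text{True} = \text{True}
s \oplus (s \to ((s \leftrightarrow u) \leftrightarrow r)) = \text{False} \oplus \text{True} = \text{True}
\lnot (s \oplus (s \to ((s \leftrightarrow u) \leftrightarrow r))) = \lnot \text{True} = \text{False}
\lnot (s \oplus (s \to ((s \leftrightarrow u) \leftrightarrow r))) \leftrightarrow r = \text{False} \leftrightarrow \text{False} = \text{True}
(\lnot (s \oplus (s \to ((s \leftrightarrow u) \leftrightarrow r))) \leftrightarrow r) \leftrightarrow r = \text{True} \leftrightarrow \text{False} = \text{False}
\lnot ((\lnot (s \oplus (s \to ((s \leftrightarrow u) \leftrightarrow r))) \leftrightarrow r) \leftrightarrow r) = \lnot \text{False} = \text{True}
r \leftrightarrow s = \text{False} \leftrightarrow \text{False} = \text{True}
\lnot ((\lnot (s \oplus (s \to ((s \leftrightarrow u) \leftrightarrow r))) \leftrightarrow r) \leftrightarrow r) \oplus (r \leftrightarrow s) = \text{True} \oplus \text{True} = \text{False}
\lnot (\lnot ((\lnot (s \oplus (s \to ((s \leftrightarrow u) \leftrightarrow r))) \leftrightarrow r) \leftrightarrow r) \oplus (r \leftrightarrow s)) = \lnot \text{False} = \text{True}
\lnot \lnot (\lnot ((\lnot (s \oplus (s \to ((s \leftrightarrow u) \leftrightarrow r))) \leftrightarrow r) \leftrightarrow r) \oplus (r \leftrightarrow s)) = \lnot \text{True} = \text{False}
u \oplus s = \text{True} \oplus \text{False} = \text{True}
r \leftrightarrow (u \oplus s) = \text{False} \leftrightarrow \text{True} = \text{False}
u \to (r \leftrightarrow (u \oplus s)) = \text{True} \to \text{False} = \text{False}
(u \to (r \leftrightarrow (u \oplus s))) \leftrightarrow u = \text{False} \leftrightarrow \text{True} = \text{False}
\lnot \lnot (\lnot ((\lnot (s \oplus (s \to ((s \leftrightarrow u) \leftrightarrow r))) \leftrightarrow r) \leftrightarrow r) \oplus (r \leftrightarrow s)) \to ((u \to (r \leftrightarrow (u \oplus s))) \leftrightarrow u) = \text{False} \to \text{False} = \text{True}

\text{True}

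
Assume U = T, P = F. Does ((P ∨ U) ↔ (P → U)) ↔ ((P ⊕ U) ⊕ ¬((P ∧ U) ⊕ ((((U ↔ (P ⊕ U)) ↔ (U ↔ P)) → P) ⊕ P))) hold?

Substituting U=T, P=F:
P ∨ U = F ∨ T = T
P → U = F → T = T
(P ∨ U) ↔ (P → U) = T ↔ T = T
P ⊕ U = F ⊕ T = T
P ∧ U = F ∧ T = F
P ⊕ U = F ⊕ T = T
U ↔ (P ⊕ U) = T ↔ T = T
U ↔ P = T ↔ F = F
(U ↔ (P ⊕ U)) ↔ (U ↔ P) = T ↔ F = F
((U ↔ (P ⊕ U)) ↔ (U ↔ P)) → P = F → F = T
(((U ↔ (P ⊕ U)) ↔ (U ↔ P)) → P) ⊕ P = T ⊕ F = T
(P ∧ U) ⊕ ((((U ↔ (P ⊕ U)) ↔ (U ↔ P)) → P) ⊕ P) = F ⊕ T = T
¬((P ∧ U) ⊕ ((((U ↔ (P ⊕ U)) ↔ (U ↔ P)) → P) ⊕ P)) = ¬T = F
(P ⊕ U) ⊕ ¬((P ∧ U) ⊕ ((((U ↔ (P ⊕ U)) ↔ (U ↔ P)) → P) ⊕ P)) = T ⊕ F = T
((P ∨ U) ↔ (P → U)) ↔ ((P ⊕ U) ⊕ ¬((P ∧ U) ⊕ ((((U ↔ (P ⊕ U)) ↔ (U ↔ P)) → P) ⊕ P))) = T ↔ T = T

T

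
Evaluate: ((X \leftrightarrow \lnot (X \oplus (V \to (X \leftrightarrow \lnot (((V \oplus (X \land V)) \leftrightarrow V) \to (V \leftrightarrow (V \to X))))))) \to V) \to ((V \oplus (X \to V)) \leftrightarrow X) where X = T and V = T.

X \land V = T \land T = T
V \oplus (X \land V) = T \oplus T = F
(V \oplus (X \land V)) \leftrightarrow V = F \leftrightarrow T = F
V \to X = T \to T = T
V \leftrightarrow (V \to X) = T \leftrightarrow T = T
((V \oplus (X \land V)) \leftrightarrow V) \to (V \leftrightarrow (V \to X)) = F \to T = T
\lnot (((V \oplus (X \land V)) \leftrightarrow V) \to (V \leftrightarrow (V \to X))) = \lnot T = F
X \leftrightarrow \lnot (((V \oplus (X \land V)) \leftrightarrow V) \to (V \leftrightarrow (V \to X))) = T \leftrightarrow F = F
V \to (X \leftrightarrow \lnot (((V \oplus (X \land V)) \leftrightarrow V) \to (V \leftrightarrow (V \to X)))) = T \to F = F
X \oplus (V \to (X \leftrightarrow \lnot (((V \oplus (X \land V)) \leftrightarrow V) \to (V \leftrightarrow (V \to X))))) = T \oplus F = T
\lnot (X \oplus (V \to (X \leftrightarrow \lnot (((V \oplus (X \land V)) \leftrightarrow V) \to (V \leftrightarrow (V \to X)))))) = \lnot T = F
X \leftrightarrow \lnot (X \oplus (V \to (X \leftrightarrow \lnot (((V \oplus (X \land V)) \leftrightarrow V) \to (V \leftrightarrow (V \to X)))))) = T \leftrightarrow F = F
(X \leftrightarrow \lnot (X \oplus (V \to (X \leftrightarrow \lnot (((V \oplus (X \land V)) \leftrightarrow V) \to (V \leftrightarrow (V \to X))))))) \to V = F \to T = T
X \to V = T \to T = T
V \oplus (X \to V) = T \oplus T = F
(V \oplus (X \to V)) \leftrightarrow X = F \leftrightarrow T = F
((X \leftrightarrow \lnot (X \oplus (V \to (X \leftrightarrow \lnot (((V \oplus (X \land V)) \leftrightarrow V) \to (V \leftrightarrow (V \to X))))))) \to V) \to ((V \oplus (X \to V)) \leftrightarrow X) = T \to F = F

F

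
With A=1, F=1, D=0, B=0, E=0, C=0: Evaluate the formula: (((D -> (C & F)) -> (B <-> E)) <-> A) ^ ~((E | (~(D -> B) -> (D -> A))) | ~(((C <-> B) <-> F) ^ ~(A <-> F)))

1

C & F = 0 & 1 = 0
D -> (C & F) = 0 -> 0 = 1
B <-> E = 0 <-> 0 = 1
(D -> (C & F)) -> (B <-> E) = 1 -> 1 = 1
((D -> (C & F)) -> (B <-> E)) <-> A = 1 <-> 1 = 1
D -> B = 0 -> 0 = 1
~(D -> B) = ~1 = 0
D -> A = 0 -> 1 = 1
~(D -> B) -> (D -> A) = 0 -> 1 = 1
E | (~(D -> B) -> (D -> A)) = 0 | 1 = 1
C <-> B = 0 <-> 0 = 1
(C <-> B) <-> F = 1 <-> 1 = 1
A <-> F = 1 <-> 1 = 1
~(A <-> F) = ~1 = 0
((C <-> B) <-> F) ^ ~(A <-> F) = 1 ^ 0 = 1
~(((C <-> B) <-> F) ^ ~(A <-> F)) = ~1 = 0
(E | (~(D -> B) -> (D -> A))) | ~(((C <-> B) <-> F) ^ ~(A <-> F)) = 1 | 0 = 1
~((E | (~(D -> B) -> (D -> A))) | ~(((C <-> B) <-> F) ^ ~(A <-> F))) = ~1 = 0
(((D -> (C & F)) -> (B <-> E)) <-> A) ^ ~((E | (~(D -> B) -> (D -> A))) | ~(((C <-> B) <-> F) ^ ~(A <-> F))) = 1 ^ 0 = 1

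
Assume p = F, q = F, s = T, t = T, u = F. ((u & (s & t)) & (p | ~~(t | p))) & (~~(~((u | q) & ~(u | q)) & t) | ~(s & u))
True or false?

F

s & t = T & T = T
u & (s & t) = F & T = F
t | p = T | F = T
~(t | p) = ~T = F
~~(t | p) = ~F = T
p | ~~(t | p) = F | T = T
(u & (s & t)) & (p | ~~(t | p)) = F & T = F
u | q = F | F = F
u | q = F | F = F
~(u | q) = ~F = T
(u | q) & ~(u | q) = F & T = F
~((u | q) & ~(u | q)) = ~F = T
~((u | q) & ~(u | q)) & t = T & T = T
~(~((u | q) & ~(u | q)) & t) = ~T = F
~~(~((u | q) & ~(u | q)) & t) = ~F = T
s & u = T & F = F
~(s & u) = ~F = T
~~(~((u | q) & ~(u | q)) & t) | ~(s & u) = T | T = T
((u & (s & t)) & (p | ~~(t | p))) & (~~(~((u | q) & ~(u | q)) & t) | ~(s & u)) = F & T = F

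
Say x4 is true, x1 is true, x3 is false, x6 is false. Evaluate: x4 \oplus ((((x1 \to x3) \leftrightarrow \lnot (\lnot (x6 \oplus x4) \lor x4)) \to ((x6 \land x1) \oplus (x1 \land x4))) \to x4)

Substituting x4=T, x1=T, x3=F, x6=F:
x1 \to x3 = T \to F = F
x6 \oplus x4 = F \oplus T = T
\lnot (x6 \oplus x4) = \lnot T = F
\lnot (x6 \oplus x4) \lor x4 = F \lor T = T
\lnot (\lnot (x6 \oplus x4) \lor x4) = \lnot T = F
(x1 \to x3) \leftrightarrow \lnot (\lnot (x6 \oplus x4) \lor x4) = F \leftrightarrow F = T
x6 \land x1 = F \land T = F
x1 \land x4 = T \land T = T
(x6 \land x1) \oplus (x1 \land x4) = F \oplus T = T
((x1 \to x3) \leftrightarrow \lnot (\lnot (x6 \oplus x4) \lor x4)) \to ((x6 \land x1) \oplus (x1 \land x4)) = T \to T = T
(((x1 \to x3) \leftrightarrow \lnot (\lnot (x6 \oplus x4) \lor x4)) \to ((x6 \land x1) \oplus (x1 \land x4))) \to x4 = T \to T = T
x4 \oplus ((((x1 \to x3) \leftrightarrow \lnot (\lnot (x6 \oplus x4) \lor x4)) \to ((x6 \land x1) \oplus (x1 \land x4))) \to x4) = T \oplus T = F

F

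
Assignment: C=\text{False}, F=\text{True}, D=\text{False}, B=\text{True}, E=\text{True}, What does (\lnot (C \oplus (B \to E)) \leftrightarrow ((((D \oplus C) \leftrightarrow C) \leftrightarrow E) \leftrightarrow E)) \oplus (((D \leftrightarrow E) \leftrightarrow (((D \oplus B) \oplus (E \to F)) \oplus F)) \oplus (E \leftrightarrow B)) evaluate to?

B \to E = \text{True} \to \text{True} = \text{True}
C \oplus (B \to E) = \text{False} \oplus \text{True} = \text{True}
\lnot (C \oplus (B \to E)) = \lnot \text{True} = \text{False}
D \oplus C = \text{False} \oplus \text{False} = \text{False}
(D \oplus C) \leftrightarrow C = \text{False} \leftrightarrow \text{False} = \text{True}
((D \oplus C) \leftrightarrow C) \leftrightarrow E = \text{True} \leftrightarrow \text{True} = \text{True}
(((D \oplus C) \leftrightarrow C) \leftrightarrow E) \leftrightarrow E = \text{True} \leftrightarrow \text{True} = \text{True}
\lnot (C \oplus (B \to E)) \leftrightarrow ((((D \oplus C) \leftrightarrow C) \leftrightarrow E) \leftrightarrow E) = \text{False} \leftrightarrow \text{True} = \text{False}
D \leftrightarrow E = \text{False} \leftrightarrow \text{True} = \text{False}
D \oplus B = \text{False} \oplus \text{True} = \text{True}
E \to F = \text{True} \to \text{True} = \text{True}
(D \oplus B) \oplus (E \to F) = \text{True} \oplus \text{True} = \text{False}
((D \oplus B) \oplus (E \to F)) \oplus F = \text{False} \oplus \text{True} = \text{True}
(D \leftrightarrow E) \leftrightarrow (((D \oplus B) \oplus (E \to F)) \oplus F) = \text{False} \leftrightarrow \text{True} = \text{False}
E \leftrightarrow B = \text{True} \leftrightarrow \text{True} = \text{True}
((D \leftrightarrow E) \leftrightarrow (((D \oplus B) \oplus (E \to F)) \oplus F)) \oplus (E \leftrightarrow B) = \text{False} \oplus \text{True} = \text{True}
(\lnot (C \oplus (B \to E)) \leftrightarrow ((((D \oplus C) \leftrightarrow C) \leftrightarrow E) \leftrightarrow E)) \oplus (((D \leftrightarrow E) \leftrightarrow (((D \oplus B) \oplus (E \to F)) \oplus F)) \oplus (E \leftrightarrow B)) = \text{False} \oplus \text{True} = \text{True}

\text{True}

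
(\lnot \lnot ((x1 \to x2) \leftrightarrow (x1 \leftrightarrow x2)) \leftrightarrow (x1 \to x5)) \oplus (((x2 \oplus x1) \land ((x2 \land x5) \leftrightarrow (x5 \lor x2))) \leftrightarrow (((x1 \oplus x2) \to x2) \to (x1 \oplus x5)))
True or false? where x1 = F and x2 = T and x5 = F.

T

x1 \to x2 = F \to T = T
x1 \leftrightarrow x2 = F \leftrightarrow T = F
(x1 \to x2) \leftrightarrow (x1 \leftrightarrow x2) = T \leftrightarrow F = F
\lnot ((x1 \to x2) \leftrightarrow (x1 \leftrightarrow x2)) = \lnot F = T
\lnot \lnot ((x1 \to x2) \leftrightarrow (x1 \leftrightarrow x2)) = \lnot T = F
x1 \to x5 = F \to F = T
\lnot \lnot ((x1 \to x2) \leftrightarrow (x1 \leftrightarrow x2)) \leftrightarrow (x1 \to x5) = F \leftrightarrow T = F
x2 \oplus x1 = T \oplus F = T
x2 \land x5 = T \land F = F
x5 \lor x2 = F \lor T = T
(x2 \land x5) \leftrightarrow (x5 \lor x2) = F \leftrightarrow T = F
(x2 \oplus x1) \land ((x2 \land x5) \leftrightarrow (x5 \lor x2)) = T \land F = F
x1 \oplus x2 = F \oplus T = T
(x1 \oplus x2) \to x2 = T \to T = T
x1 \oplus x5 = F \oplus F = F
((x1 \oplus x2) \to x2) \to (x1 \oplus x5) = T \to F = F
((x2 \oplus x1) \land ((x2 \land x5) \leftrightarrow (x5 \lor x2))) \leftrightarrow (((x1 \oplus x2) \to x2) \to (x1 \oplus x5)) = F \leftrightarrow F = T
(\lnot \lnot ((x1 \to x2) \leftrightarrow (x1 \leftrightarrow x2)) \leftrightarrow (x1 \to x5)) \oplus (((x2 \oplus x1) \land ((x2 \land x5) \leftrightarrow (x5 \lor x2))) \leftrightarrow (((x1 \oplus x2) \to x2) \to (x1 \oplus x5))) = F \oplus T = T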